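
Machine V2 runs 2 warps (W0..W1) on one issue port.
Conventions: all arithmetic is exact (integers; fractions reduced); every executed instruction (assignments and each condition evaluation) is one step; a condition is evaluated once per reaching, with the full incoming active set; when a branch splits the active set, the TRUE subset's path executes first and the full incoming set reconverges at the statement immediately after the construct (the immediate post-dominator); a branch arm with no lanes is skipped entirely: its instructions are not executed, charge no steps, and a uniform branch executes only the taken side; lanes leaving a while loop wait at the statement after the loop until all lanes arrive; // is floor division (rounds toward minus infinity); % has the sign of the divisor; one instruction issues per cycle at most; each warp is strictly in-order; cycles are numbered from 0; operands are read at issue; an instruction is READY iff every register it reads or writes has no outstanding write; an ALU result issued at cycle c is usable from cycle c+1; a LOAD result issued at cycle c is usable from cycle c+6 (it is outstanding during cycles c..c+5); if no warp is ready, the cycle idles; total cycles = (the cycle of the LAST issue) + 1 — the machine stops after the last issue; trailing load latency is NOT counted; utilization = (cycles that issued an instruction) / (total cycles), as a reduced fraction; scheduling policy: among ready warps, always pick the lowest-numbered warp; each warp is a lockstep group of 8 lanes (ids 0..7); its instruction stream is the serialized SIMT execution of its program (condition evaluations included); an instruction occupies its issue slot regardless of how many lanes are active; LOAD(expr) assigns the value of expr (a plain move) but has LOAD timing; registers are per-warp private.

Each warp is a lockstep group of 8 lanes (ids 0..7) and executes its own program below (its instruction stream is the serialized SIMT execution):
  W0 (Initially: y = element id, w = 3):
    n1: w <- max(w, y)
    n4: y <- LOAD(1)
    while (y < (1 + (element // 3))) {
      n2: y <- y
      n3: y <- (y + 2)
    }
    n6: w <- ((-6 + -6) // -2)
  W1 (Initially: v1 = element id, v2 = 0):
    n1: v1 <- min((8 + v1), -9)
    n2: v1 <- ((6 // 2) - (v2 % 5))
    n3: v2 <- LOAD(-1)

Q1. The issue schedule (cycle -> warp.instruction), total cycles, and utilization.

cycle 0: W0.I0
cycle 1: W0.I1
cycle 2: W1.I0
cycle 3: W1.I1
cycle 4: W1.I2
cycle 5: idle
cycle 6: idle
cycle 7: W0.I2
cycle 8: W0.I3
cycle 9: W0.I4
cycle 10: W0.I5
cycle 11: W0.I6

Answer: 12 cycles, utilization 5/6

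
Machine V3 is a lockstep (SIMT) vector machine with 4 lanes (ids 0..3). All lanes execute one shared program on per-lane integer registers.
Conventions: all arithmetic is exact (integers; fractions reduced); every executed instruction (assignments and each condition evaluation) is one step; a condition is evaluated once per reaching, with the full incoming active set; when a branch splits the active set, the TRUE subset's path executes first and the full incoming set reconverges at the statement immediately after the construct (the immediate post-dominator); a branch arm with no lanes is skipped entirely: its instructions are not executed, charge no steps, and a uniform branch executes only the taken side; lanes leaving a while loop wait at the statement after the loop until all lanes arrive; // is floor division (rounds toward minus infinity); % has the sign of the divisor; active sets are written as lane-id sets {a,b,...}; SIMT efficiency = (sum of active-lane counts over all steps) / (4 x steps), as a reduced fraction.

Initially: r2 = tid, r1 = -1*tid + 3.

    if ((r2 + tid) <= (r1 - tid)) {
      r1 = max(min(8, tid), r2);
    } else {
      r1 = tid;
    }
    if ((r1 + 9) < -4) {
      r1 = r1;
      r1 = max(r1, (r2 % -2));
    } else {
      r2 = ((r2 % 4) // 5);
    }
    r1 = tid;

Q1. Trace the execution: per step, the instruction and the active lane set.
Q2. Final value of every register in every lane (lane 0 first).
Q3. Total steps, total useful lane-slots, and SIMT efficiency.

step 0: eval ((r2 + tid) <= (r1 - tid)) {0,1,2,3}
step 1: r1 <- max(min(8, tid), r2)   {0}
step 2: r1 <- tid                    {1,2,3}
step 3: eval ((r1 + 9) < -4)         {0,1,2,3}
step 4: r2 <- ((r2 % 4) // 5)        {0,1,2,3}
step 5: r1 <- tid                    {0,1,2,3}

Answer: 6 steps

r2: 0,0,0,0
r1: 0,1,2,3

steps = 6; useful = 20; efficiency = 20/24 = 5/6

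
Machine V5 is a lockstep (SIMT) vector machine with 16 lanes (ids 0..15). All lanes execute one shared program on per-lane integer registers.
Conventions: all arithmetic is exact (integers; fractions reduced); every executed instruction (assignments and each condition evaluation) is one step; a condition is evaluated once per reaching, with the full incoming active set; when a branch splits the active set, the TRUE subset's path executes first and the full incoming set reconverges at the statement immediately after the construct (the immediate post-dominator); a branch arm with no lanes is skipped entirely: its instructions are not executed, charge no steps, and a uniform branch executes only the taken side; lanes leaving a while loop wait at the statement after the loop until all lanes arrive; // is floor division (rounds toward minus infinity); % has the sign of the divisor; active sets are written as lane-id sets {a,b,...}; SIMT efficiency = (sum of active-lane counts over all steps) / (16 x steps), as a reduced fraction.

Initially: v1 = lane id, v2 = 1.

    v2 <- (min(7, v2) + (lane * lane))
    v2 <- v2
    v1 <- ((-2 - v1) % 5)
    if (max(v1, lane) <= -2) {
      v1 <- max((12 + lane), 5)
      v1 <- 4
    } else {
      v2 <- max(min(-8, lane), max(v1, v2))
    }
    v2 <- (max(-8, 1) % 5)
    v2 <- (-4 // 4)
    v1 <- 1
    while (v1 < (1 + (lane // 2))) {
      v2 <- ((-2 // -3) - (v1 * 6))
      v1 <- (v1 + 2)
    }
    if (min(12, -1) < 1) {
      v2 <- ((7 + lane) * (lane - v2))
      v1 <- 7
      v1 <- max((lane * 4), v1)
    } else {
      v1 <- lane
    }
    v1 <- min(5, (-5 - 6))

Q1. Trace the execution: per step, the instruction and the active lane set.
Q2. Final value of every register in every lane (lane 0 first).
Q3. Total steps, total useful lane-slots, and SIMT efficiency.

step 0: v2 <- (min(7, v2) + (lane * lane)) {0,1,2,3,4,5,6,7,8,9,10,11,12,13,14,15}
step 1: v2 <- v2                     {0,1,2,3,4,5,6,7,8,9,10,11,12,13,14,15}
step 2: v1 <- ((-2 - v1) % 5)        {0,1,2,3,4,5,6,7,8,9,10,11,12,13,14,15}
step 3: eval (max(v1, lane) <= -2)   {0,1,2,3,4,5,6,7,8,9,10,11,12,13,14,15}
step 4: v2 <- max(min(-8, lane), max(v1, v2)) {0,1,2,3,4,5,6,7,8,9,10,11,12,13,14,15}
step 5: v2 <- (max(-8, 1) % 5)       {0,1,2,3,4,5,6,7,8,9,10,11,12,13,14,15}
step 6: v2 <- (-4 // 4)              {0,1,2,3,4,5,6,7,8,9,10,11,12,13,14,15}
step 7: v1 <- 1                      {0,1,2,3,4,5,6,7,8,9,10,11,12,13,14,15}
step 8: eval (v1 < (1 + (lane // 2))) {0,1,2,3,4,5,6,7,8,9,10,11,12,13,14,15}
step 9: v2 <- ((-2 // -3) - (v1 * 6)) {2,3,4,5,6,7,8,9,10,11,12,13,14,15}
step 10: v1 <- (v1 + 2)               {2,3,4,5,6,7,8,9,10,11,12,13,14,15}
step 11: eval (v1 < (1 + (lane // 2))) {2,3,4,5,6,7,8,9,10,11,12,13,14,15}
step 12: v2 <- ((-2 // -3) - (v1 * 6)) {6,7,8,9,10,11,12,13,14,15}
step 13: v1 <- (v1 + 2)               {6,7,8,9,10,11,12,13,14,15}
step 14: eval (v1 < (1 + (lane // 2))) {6,7,8,9,10,11,12,13,14,15}
step 15: v2 <- ((-2 // -3) - (v1 * 6)) {10,11,12,13,14,15}
step 16: v1 <- (v1 + 2)               {10,11,12,13,14,15}
step 17: eval (v1 < (1 + (lane // 2))) {10,11,12,13,14,15}
step 18: v2 <- ((-2 // -3) - (v1 * 6)) {14,15}
step 19: v1 <- (v1 + 2)               {14,15}
step 20: eval (v1 < (1 + (lane // 2))) {14,15}
step 21: eval (min(12, -1) < 1)       {0,1,2,3,4,5,6,7,8,9,10,11,12,13,14,15}
step 22: v2 <- ((7 + lane) * (lane - v2)) {0,1,2,3,4,5,6,7,8,9,10,11,12,13,14,15}
step 23: v1 <- 7                      {0,1,2,3,4,5,6,7,8,9,10,11,12,13,14,15}
step 24: v1 <- max((lane * 4), v1)    {0,1,2,3,4,5,6,7,8,9,10,11,12,13,14,15}
step 25: v1 <- min(5, (-5 - 6))       {0,1,2,3,4,5,6,7,8,9,10,11,12,13,14,15}

Answer: 26 steps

v1: -11,-11,-11,-11,-11,-11,-11,-11,-11,-11,-11,-11,-11,-11,-11,-11
v2: 7,16,72,90,110,132,312,350,390,432,680,738,798,860,1176,1254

steps = 26; useful = 320; efficiency = 320/416 = 10/13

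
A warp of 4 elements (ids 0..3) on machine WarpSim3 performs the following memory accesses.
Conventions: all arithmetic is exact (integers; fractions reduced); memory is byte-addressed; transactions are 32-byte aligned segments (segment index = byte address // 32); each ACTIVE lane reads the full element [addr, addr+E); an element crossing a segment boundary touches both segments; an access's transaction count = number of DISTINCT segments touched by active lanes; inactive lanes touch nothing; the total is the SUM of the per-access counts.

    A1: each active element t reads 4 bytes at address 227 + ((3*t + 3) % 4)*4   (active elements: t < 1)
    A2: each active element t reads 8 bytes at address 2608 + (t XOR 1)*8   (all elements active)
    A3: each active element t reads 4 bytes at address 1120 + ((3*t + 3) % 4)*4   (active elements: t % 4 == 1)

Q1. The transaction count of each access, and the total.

A1: 1 transaction
A2: 2 transactions
A3: 1 transaction

Answer: 1,2,1; total 4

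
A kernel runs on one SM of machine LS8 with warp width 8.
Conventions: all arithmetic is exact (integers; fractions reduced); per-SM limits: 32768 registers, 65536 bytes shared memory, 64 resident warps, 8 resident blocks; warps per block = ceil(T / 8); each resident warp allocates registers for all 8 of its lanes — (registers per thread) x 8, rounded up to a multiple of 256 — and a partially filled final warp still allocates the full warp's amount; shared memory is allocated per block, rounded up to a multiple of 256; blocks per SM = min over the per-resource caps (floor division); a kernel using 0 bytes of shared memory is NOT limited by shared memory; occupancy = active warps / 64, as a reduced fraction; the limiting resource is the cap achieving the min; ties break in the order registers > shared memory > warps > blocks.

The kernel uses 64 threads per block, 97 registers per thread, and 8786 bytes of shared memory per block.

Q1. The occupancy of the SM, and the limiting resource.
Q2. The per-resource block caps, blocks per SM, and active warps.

Answer: occupancy 1/2, limited by registers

registers: 4 blocks
shared memory: 7 blocks
warps: 8 blocks
blocks: 8 blocks

Answer: 4 blocks, 32 active warps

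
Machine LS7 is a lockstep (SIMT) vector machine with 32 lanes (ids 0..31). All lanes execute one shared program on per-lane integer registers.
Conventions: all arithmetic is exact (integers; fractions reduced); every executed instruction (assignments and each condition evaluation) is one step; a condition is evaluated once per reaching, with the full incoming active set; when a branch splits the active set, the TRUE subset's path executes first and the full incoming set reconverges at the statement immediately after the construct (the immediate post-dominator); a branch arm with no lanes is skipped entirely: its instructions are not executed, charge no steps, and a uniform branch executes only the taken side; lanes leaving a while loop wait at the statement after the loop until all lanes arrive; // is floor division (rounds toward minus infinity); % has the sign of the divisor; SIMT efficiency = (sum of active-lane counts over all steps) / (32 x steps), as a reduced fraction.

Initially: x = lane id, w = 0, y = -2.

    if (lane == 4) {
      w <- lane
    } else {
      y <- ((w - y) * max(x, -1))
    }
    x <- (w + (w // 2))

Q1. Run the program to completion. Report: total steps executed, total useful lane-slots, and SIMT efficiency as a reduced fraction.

Answer: 4 steps, 96 useful, 3/4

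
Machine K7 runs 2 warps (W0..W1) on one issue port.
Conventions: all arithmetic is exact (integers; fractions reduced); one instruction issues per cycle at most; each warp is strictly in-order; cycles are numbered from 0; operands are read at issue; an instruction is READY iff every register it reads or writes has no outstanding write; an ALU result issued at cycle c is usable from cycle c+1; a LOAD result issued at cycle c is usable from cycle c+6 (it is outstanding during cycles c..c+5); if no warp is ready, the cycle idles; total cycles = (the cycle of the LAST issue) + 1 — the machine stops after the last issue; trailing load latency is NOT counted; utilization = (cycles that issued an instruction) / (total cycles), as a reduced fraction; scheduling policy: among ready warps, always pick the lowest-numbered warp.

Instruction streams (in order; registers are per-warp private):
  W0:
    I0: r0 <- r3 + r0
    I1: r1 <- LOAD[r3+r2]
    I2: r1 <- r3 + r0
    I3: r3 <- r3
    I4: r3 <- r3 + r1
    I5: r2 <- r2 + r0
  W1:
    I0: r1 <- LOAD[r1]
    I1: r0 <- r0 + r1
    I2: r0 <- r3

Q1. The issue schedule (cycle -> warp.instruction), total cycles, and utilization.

cycle 0: W0.I0
cycle 1: W0.I1
cycle 2: W1.I0
cycle 3: idle
cycle 4: idle
cycle 5: idle
cycle 6: idle
cycle 7: W0.I2
cycle 8: W0.I3
cycle 9: W0.I4
cycle 10: W0.I5
cycle 11: W1.I1
cycle 12: W1.I2

Answer: 13 cycles, utilization 9/13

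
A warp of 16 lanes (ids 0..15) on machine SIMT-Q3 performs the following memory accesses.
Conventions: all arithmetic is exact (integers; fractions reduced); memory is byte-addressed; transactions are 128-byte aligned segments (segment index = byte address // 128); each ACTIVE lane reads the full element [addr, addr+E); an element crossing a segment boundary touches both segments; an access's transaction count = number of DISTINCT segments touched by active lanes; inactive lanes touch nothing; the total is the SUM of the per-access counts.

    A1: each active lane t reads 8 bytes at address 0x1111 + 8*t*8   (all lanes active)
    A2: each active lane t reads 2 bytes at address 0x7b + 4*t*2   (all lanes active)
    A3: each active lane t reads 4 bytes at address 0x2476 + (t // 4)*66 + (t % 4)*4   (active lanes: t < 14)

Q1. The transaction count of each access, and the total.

A1: 8 transactions
A2: 2 transactions
A3: 3 transactions

Answer: 8,2,3; total 13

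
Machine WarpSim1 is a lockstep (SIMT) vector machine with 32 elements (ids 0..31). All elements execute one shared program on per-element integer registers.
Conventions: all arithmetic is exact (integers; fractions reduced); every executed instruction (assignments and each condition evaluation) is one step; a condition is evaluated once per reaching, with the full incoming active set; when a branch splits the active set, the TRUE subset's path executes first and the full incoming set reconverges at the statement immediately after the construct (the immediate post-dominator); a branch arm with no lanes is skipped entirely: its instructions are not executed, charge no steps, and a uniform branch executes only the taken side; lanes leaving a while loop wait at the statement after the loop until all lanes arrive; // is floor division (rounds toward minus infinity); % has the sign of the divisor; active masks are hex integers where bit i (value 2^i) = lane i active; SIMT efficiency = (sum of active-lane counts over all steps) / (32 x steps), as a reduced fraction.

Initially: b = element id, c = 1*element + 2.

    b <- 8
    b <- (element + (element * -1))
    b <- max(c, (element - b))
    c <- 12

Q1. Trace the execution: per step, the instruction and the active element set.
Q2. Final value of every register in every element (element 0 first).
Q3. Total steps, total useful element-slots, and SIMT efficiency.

step 0: b <- 8                       0xffffffff
step 1: b <- (element + (element * -1)) 0xffffffff
step 2: b <- max(c, (element - b))   0xffffffff
step 3: c <- 12                      0xffffffff

Answer: 4 steps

b: 2,3,4,5,6,7,8,9,10,11,12,13,14,15,16,17,18,19,20,21,22,23,24,25,26,27,28,29,30,31,32,33
c: 12,12,12,12,12,12,12,12,12,12,12,12,12,12,12,12,12,12,12,12,12,12,12,12,12,12,12,12,12,12,12,12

steps = 4; useful = 128; efficiency = 128/128 = 1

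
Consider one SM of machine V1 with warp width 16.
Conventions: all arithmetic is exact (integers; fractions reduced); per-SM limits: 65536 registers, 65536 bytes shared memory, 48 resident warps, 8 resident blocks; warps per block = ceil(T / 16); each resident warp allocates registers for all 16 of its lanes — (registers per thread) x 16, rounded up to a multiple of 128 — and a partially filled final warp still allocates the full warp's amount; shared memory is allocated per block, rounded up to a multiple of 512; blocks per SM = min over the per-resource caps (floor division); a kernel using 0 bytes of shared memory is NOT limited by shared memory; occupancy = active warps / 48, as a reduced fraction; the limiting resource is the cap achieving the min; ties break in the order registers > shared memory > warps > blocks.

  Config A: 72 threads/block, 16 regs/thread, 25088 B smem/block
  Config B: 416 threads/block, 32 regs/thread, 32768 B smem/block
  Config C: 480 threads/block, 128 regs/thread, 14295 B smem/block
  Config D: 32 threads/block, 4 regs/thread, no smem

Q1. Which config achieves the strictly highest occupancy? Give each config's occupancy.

occupancies: A 5/24, B 13/24, C 5/8, D 1/3

Answer: C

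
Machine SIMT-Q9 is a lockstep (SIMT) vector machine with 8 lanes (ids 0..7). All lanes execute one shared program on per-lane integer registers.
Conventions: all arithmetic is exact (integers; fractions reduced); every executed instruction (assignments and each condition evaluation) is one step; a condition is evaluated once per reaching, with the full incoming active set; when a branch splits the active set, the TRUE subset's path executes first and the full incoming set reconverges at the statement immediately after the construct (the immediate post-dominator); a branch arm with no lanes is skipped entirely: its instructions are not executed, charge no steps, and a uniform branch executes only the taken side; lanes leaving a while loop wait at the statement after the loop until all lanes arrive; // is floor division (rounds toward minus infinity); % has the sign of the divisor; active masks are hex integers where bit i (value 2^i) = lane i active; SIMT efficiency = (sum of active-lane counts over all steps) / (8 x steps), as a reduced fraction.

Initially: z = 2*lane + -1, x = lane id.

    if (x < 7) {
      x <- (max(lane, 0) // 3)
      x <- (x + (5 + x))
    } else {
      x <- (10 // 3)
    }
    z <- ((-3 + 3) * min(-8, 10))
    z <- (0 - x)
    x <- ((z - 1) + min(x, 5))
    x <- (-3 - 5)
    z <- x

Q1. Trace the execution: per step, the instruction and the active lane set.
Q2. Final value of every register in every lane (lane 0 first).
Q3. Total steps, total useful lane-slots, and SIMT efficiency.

step 0: eval (x < 7)                 0xff
step 1: x <- (max(lane, 0) // 3)     0x7f
step 2: x <- (x + (5 + x))           0x7f
step 3: x <- (10 // 3)               0x80
step 4: z <- ((-3 + 3) * min(-8, 10)) 0xff
step 5: z <- (0 - x)                 0xff
step 6: x <- ((z - 1) + min(x, 5))   0xff
step 7: x <- (-3 - 5)                0xff
step 8: z <- x                       0xff

Answer: 9 steps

z: -8,-8,-8,-8,-8,-8,-8,-8
x: -8,-8,-8,-8,-8,-8,-8,-8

steps = 9; useful = 63; efficiency = 63/72 = 7/8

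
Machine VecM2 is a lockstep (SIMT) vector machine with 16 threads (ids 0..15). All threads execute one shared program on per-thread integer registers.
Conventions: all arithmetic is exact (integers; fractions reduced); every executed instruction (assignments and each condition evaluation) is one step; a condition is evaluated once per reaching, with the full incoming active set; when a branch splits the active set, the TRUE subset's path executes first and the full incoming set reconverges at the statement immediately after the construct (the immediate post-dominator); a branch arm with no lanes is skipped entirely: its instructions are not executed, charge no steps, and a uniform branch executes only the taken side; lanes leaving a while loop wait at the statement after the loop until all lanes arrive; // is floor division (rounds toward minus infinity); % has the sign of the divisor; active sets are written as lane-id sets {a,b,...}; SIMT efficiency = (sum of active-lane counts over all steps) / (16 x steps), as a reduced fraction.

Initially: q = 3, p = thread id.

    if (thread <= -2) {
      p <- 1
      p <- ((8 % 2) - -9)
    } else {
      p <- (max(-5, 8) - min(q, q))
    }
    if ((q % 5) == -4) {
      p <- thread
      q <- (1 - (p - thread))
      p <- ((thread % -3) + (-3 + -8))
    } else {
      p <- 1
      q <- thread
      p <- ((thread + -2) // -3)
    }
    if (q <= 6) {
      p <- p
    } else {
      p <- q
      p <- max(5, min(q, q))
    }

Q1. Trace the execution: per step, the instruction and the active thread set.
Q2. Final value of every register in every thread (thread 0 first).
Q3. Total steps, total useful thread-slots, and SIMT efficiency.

step 0: eval (thread <= -2)          {0,1,2,3,4,5,6,7,8,9,10,11,12,13,14,15}
step 1: p <- (max(-5, 8) - min(q, q)) {0,1,2,3,4,5,6,7,8,9,10,11,12,13,14,15}
step 2: eval ((q % 5) == -4)         {0,1,2,3,4,5,6,7,8,9,10,11,12,13,14,15}
step 3: p <- 1                       {0,1,2,3,4,5,6,7,8,9,10,11,12,13,14,15}
step 4: q <- thread                  {0,1,2,3,4,5,6,7,8,9,10,11,12,13,14,15}
step 5: p <- ((thread + -2) // -3)   {0,1,2,3,4,5,6,7,8,9,10,11,12,13,14,15}
step 6: eval (q <= 6)                {0,1,2,3,4,5,6,7,8,9,10,11,12,13,14,15}
step 7: p <- p                       {0,1,2,3,4,5,6}
step 8: p <- q                       {7,8,9,10,11,12,13,14,15}
step 9: p <- max(5, min(q, q))       {7,8,9,10,11,12,13,14,15}

Answer: 10 steps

q: 0,1,2,3,4,5,6,7,8,9,10,11,12,13,14,15
p: 0,0,0,-1,-1,-1,-2,7,8,9,10,11,12,13,14,15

steps = 10; useful = 137; efficiency = 137/160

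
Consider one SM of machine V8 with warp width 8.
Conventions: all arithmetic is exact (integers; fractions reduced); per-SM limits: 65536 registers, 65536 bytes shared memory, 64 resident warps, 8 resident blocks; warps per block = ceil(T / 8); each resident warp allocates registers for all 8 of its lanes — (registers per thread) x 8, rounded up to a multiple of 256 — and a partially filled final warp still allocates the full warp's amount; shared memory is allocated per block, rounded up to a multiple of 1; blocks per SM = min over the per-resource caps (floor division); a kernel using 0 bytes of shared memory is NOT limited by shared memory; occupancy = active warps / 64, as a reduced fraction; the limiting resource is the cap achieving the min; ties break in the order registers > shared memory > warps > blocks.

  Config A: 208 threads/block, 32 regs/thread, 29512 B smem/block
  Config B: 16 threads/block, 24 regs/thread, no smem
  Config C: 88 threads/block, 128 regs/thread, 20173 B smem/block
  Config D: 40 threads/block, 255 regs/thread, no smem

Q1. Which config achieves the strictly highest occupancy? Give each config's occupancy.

occupancies: A 13/16, B 1/4, C 33/64, D 15/32

Answer: A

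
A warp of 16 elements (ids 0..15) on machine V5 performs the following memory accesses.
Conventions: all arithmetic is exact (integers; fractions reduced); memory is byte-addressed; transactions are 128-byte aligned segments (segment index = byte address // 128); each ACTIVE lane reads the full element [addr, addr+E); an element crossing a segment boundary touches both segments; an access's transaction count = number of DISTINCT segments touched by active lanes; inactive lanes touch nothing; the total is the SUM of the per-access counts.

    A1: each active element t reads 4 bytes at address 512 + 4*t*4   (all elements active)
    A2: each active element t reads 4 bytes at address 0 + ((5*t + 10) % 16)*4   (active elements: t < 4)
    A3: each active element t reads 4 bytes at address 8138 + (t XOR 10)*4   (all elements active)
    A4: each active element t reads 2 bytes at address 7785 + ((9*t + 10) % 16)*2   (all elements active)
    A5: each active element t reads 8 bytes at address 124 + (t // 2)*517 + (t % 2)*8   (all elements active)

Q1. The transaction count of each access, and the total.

A1: 2 transactions
A2: 1 transaction
A3: 2 transactions
A4: 2 transactions
A5: 9 transactions

Answer: 2,1,2,2,9; total 16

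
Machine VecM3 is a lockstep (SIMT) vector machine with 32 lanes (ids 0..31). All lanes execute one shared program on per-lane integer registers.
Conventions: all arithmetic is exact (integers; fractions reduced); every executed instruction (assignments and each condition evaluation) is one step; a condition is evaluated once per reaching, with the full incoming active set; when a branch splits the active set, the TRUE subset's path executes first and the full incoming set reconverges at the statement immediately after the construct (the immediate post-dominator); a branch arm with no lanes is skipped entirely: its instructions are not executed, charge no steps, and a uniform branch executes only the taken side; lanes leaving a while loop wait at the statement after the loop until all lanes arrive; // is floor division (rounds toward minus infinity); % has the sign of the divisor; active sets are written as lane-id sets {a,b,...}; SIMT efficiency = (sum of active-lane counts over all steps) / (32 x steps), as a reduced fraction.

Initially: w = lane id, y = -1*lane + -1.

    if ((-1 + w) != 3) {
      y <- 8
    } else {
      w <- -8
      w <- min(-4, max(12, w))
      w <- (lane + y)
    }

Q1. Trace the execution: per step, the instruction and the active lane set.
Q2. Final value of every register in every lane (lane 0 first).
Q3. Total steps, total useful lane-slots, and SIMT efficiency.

step 0: eval ((-1 + w) != 3)         {0,1,2,3,4,5,6,7,8,9,10,11,12,13,14,15,16,17,18,19,20,21,22,23,24,25,26,27,28,29,30,31}
step 1: y <- 8                       {0,1,2,3,5,6,7,8,9,10,11,12,13,14,15,16,17,18,19,20,21,22,23,24,25,26,27,28,29,30,31}
step 2: w <- -8                      {4}
step 3: w <- min(-4, max(12, w))     {4}
step 4: w <- (lane + y)              {4}

Answer: 5 steps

w: 0,1,2,3,-1,5,6,7,8,9,10,11,12,13,14,15,16,17,18,19,20,21,22,23,24,25,26,27,28,29,30,31
y: 8,8,8,8,-5,8,8,8,8,8,8,8,8,8,8,8,8,8,8,8,8,8,8,8,8,8,8,8,8,8,8,8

steps = 5; useful = 66; efficiency = 66/160 = 33/80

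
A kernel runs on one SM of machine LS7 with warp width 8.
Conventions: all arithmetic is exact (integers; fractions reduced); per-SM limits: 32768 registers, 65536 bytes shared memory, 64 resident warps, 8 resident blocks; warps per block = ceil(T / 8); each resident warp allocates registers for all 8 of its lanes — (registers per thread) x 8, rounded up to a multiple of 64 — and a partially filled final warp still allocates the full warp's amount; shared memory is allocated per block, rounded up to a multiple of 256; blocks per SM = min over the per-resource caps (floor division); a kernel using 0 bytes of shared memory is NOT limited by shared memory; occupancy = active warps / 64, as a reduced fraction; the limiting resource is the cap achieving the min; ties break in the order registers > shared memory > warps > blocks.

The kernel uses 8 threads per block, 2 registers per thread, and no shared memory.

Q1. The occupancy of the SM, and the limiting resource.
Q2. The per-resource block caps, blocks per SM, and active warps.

Answer: occupancy 1/8, limited by blocks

registers: 512 blocks
shared memory: no limit (kernel uses none)
warps: 64 blocks
blocks: 8 blocks

Answer: 8 blocks, 8 active warps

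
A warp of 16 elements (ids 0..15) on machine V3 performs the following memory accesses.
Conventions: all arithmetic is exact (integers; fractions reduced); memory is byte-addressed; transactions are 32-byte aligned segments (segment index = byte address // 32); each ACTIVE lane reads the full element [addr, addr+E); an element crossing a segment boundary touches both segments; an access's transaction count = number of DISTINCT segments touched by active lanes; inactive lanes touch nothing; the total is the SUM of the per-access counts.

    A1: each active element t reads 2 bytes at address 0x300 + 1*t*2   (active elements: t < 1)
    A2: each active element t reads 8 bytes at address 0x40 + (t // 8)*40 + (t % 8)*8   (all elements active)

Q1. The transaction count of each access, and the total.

A1: 1 transaction
A2: 4 transactions

Answer: 1,4; total 5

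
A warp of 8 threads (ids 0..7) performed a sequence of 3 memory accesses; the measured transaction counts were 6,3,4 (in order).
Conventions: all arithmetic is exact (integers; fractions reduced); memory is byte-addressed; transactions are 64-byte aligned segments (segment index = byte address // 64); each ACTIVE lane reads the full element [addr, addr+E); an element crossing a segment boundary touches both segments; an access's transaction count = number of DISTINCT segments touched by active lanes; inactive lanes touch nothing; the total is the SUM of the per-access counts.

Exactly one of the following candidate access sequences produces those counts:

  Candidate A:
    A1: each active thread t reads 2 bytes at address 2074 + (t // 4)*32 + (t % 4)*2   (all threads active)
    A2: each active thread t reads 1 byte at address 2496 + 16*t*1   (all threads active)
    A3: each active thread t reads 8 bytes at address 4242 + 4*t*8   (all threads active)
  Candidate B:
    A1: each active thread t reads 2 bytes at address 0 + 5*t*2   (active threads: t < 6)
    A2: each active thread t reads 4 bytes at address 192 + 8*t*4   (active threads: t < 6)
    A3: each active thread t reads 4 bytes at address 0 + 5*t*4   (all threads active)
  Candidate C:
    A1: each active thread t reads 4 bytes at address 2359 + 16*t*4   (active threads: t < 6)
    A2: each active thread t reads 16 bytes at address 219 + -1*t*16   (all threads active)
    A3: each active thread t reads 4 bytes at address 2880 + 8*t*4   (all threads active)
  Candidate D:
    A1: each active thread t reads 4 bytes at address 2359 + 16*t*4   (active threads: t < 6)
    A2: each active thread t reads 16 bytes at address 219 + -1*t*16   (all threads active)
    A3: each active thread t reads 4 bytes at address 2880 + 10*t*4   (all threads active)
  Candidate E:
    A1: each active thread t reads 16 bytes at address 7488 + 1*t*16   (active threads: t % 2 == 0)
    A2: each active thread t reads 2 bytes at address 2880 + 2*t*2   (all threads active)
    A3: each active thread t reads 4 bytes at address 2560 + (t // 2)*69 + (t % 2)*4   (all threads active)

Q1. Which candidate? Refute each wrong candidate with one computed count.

A: A1 gives 2 transactions, not 6
B: A1 gives 1 transaction, not 6
D: A3 gives 5 transactions, not 4
E: A1 gives 2 transactions, not 6
C: all counts match (6,3,4)

Answer: C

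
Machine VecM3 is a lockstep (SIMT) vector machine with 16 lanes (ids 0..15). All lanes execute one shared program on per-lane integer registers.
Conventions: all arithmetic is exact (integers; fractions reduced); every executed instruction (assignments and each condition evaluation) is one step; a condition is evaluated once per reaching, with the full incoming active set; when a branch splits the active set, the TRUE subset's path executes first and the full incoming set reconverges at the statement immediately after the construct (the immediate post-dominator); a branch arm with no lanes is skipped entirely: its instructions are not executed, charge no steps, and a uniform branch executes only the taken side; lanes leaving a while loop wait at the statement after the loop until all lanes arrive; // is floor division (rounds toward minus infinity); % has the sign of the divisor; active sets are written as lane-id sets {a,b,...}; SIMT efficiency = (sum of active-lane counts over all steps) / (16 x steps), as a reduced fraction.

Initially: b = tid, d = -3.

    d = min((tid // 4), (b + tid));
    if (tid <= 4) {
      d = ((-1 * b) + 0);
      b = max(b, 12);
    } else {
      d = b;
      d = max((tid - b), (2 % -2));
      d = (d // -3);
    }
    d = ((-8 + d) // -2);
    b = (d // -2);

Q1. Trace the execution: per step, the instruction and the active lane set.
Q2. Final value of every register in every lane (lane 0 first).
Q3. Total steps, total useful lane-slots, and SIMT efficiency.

step 0: d <- min((tid // 4), (b + tid)) {0,1,2,3,4,5,6,7,8,9,10,11,12,13,14,15}
step 1: eval (tid <= 4)              {0,1,2,3,4,5,6,7,8,9,10,11,12,13,14,15}
step 2: d <- ((-1 * b) + 0)          {0,1,2,3,4}
step 3: b <- max(b, 12)              {0,1,2,3,4}
step 4: d <- b                       {5,6,7,8,9,10,11,12,13,14,15}
step 5: d <- max((tid - b), (2 % -2)) {5,6,7,8,9,10,11,12,13,14,15}
step 6: d <- (d // -3)               {5,6,7,8,9,10,11,12,13,14,15}
step 7: d <- ((-8 + d) // -2)        {0,1,2,3,4,5,6,7,8,9,10,11,12,13,14,15}
step 8: b <- (d // -2)               {0,1,2,3,4,5,6,7,8,9,10,11,12,13,14,15}

Answer: 9 steps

b: -2,-2,-3,-3,-3,-2,-2,-2,-2,-2,-2,-2,-2,-2,-2,-2
d: 4,4,5,5,6,4,4,4,4,4,4,4,4,4,4,4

steps = 9; useful = 107; efficiency = 107/144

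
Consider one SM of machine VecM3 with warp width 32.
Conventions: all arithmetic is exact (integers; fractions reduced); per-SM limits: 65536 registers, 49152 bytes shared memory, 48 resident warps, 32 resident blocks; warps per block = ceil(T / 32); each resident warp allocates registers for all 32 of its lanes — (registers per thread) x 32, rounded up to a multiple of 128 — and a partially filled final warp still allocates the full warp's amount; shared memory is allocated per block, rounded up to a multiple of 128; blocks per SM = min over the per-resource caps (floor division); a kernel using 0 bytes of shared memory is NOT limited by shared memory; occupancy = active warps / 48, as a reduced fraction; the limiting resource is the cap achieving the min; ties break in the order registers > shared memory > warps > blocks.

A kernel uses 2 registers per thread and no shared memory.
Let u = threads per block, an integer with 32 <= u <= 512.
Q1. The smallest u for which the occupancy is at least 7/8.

Answer: u = 33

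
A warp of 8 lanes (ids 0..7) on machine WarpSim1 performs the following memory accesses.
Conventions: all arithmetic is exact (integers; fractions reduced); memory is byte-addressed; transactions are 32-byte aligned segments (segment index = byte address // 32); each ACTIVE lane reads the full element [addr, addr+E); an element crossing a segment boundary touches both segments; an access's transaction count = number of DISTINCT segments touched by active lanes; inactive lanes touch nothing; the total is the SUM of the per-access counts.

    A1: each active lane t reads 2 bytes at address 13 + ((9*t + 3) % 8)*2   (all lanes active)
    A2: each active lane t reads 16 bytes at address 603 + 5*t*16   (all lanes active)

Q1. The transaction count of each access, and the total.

A1: 1 transaction
A2: 12 transactions

Answer: 1,12; total 13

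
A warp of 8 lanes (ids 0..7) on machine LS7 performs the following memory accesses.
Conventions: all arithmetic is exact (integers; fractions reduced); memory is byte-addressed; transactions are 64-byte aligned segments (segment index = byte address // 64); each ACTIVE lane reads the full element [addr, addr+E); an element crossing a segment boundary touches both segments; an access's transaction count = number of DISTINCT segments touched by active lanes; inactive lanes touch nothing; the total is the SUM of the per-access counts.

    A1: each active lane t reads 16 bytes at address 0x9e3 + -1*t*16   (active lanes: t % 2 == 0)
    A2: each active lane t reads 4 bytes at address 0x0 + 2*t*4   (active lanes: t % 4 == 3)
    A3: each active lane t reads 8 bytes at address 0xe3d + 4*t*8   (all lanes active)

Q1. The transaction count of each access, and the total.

A1: 2 transactions
A2: 1 transaction
A3: 5 transactions

Answer: 2,1,5; total 8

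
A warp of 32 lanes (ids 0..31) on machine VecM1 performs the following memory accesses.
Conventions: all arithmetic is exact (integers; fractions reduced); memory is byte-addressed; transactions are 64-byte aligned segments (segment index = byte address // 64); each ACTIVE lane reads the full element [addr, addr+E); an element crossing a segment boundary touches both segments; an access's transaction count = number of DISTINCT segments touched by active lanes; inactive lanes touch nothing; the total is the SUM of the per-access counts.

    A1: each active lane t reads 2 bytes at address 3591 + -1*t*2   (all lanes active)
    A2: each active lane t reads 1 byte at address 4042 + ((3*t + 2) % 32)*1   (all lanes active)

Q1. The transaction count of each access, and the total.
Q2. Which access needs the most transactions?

A1: 2 transactions
A2: 1 transaction

Answer: 2,1; total 3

Answer: A1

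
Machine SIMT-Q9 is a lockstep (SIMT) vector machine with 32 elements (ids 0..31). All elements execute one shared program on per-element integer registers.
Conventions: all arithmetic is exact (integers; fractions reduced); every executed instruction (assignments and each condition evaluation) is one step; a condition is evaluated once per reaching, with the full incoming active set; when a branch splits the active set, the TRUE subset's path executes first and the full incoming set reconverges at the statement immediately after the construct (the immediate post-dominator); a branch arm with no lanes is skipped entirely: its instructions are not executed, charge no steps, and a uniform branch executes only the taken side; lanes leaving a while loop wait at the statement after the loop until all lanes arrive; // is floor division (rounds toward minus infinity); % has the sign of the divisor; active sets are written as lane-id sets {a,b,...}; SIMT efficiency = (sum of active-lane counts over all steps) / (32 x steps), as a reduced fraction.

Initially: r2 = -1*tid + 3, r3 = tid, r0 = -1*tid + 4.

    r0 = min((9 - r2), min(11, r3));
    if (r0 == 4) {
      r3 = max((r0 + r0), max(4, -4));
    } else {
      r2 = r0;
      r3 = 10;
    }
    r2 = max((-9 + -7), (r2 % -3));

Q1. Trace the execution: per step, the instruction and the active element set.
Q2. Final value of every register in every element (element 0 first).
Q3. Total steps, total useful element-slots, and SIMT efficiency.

step 0: r0 <- min((9 - r2), min(11, r3)) {0,1,2,3,4,5,6,7,8,9,10,11,12,13,14,15,16,17,18,19,20,21,22,23,24,25,26,27,28,29,30,31}
step 1: eval (r0 == 4)               {0,1,2,3,4,5,6,7,8,9,10,11,12,13,14,15,16,17,18,19,20,21,22,23,24,25,26,27,28,29,30,31}
step 2: r3 <- max((r0 + r0), max(4, -4)) {4}
step 3: r2 <- r0                     {0,1,2,3,5,6,7,8,9,10,11,12,13,14,15,16,17,18,19,20,21,22,23,24,25,26,27,28,29,30,31}
step 4: r3 <- 10                     {0,1,2,3,5,6,7,8,9,10,11,12,13,14,15,16,17,18,19,20,21,22,23,24,25,26,27,28,29,30,31}
step 5: r2 <- max((-9 + -7), (r2 % -3)) {0,1,2,3,4,5,6,7,8,9,10,11,12,13,14,15,16,17,18,19,20,21,22,23,24,25,26,27,28,29,30,31}

Answer: 6 steps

r2: 0,-2,-1,0,-1,-1,0,-2,-1,0,-2,-1,-1,-1,-1,-1,-1,-1,-1,-1,-1,-1,-1,-1,-1,-1,-1,-1,-1,-1,-1,-1
r3: 10,10,10,10,8,10,10,10,10,10,10,10,10,10,10,10,10,10,10,10,10,10,10,10,10,10,10,10,10,10,10,10
r0: 0,1,2,3,4,5,6,7,8,9,10,11,11,11,11,11,11,11,11,11,11,11,11,11,11,11,11,11,11,11,11,11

steps = 6; useful = 159; efficiency = 159/192 = 53/64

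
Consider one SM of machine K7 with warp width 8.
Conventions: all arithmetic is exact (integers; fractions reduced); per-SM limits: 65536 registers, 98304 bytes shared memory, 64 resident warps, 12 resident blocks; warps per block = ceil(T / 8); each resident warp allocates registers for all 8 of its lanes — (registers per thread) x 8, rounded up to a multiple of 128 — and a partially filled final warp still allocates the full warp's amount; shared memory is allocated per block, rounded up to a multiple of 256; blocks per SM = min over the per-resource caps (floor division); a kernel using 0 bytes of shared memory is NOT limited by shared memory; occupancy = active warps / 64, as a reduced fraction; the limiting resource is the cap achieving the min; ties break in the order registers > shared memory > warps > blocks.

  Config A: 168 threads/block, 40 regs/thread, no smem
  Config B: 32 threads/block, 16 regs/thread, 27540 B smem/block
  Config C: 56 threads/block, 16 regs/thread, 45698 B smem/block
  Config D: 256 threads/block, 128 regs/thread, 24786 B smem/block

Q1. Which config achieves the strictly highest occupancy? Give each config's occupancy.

occupancies: A 63/64, B 3/16, C 7/32, D 1

Answer: D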